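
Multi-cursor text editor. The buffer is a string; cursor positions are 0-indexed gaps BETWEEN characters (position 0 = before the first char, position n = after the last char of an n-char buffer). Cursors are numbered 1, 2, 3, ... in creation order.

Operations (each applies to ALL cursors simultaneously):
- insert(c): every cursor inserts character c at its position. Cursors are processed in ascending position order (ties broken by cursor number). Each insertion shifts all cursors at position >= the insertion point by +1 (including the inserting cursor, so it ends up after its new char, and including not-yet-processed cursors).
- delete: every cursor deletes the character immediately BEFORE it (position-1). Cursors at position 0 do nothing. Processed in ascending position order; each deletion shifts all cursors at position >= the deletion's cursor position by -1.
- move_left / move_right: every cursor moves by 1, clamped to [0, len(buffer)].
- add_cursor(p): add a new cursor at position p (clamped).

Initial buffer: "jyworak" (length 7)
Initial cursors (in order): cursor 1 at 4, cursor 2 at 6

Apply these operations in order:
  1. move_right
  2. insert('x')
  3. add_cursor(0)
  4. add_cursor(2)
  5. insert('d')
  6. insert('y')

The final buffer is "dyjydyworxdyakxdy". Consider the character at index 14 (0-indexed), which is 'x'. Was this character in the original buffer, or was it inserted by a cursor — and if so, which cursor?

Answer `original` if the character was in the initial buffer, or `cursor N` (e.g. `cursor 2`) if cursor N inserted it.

After op 1 (move_right): buffer="jyworak" (len 7), cursors c1@5 c2@7, authorship .......
After op 2 (insert('x')): buffer="jyworxakx" (len 9), cursors c1@6 c2@9, authorship .....1..2
After op 3 (add_cursor(0)): buffer="jyworxakx" (len 9), cursors c3@0 c1@6 c2@9, authorship .....1..2
After op 4 (add_cursor(2)): buffer="jyworxakx" (len 9), cursors c3@0 c4@2 c1@6 c2@9, authorship .....1..2
After op 5 (insert('d')): buffer="djydworxdakxd" (len 13), cursors c3@1 c4@4 c1@9 c2@13, authorship 3..4...11..22
After op 6 (insert('y')): buffer="dyjydyworxdyakxdy" (len 17), cursors c3@2 c4@6 c1@12 c2@17, authorship 33..44...111..222
Authorship (.=original, N=cursor N): 3 3 . . 4 4 . . . 1 1 1 . . 2 2 2
Index 14: author = 2

Answer: cursor 2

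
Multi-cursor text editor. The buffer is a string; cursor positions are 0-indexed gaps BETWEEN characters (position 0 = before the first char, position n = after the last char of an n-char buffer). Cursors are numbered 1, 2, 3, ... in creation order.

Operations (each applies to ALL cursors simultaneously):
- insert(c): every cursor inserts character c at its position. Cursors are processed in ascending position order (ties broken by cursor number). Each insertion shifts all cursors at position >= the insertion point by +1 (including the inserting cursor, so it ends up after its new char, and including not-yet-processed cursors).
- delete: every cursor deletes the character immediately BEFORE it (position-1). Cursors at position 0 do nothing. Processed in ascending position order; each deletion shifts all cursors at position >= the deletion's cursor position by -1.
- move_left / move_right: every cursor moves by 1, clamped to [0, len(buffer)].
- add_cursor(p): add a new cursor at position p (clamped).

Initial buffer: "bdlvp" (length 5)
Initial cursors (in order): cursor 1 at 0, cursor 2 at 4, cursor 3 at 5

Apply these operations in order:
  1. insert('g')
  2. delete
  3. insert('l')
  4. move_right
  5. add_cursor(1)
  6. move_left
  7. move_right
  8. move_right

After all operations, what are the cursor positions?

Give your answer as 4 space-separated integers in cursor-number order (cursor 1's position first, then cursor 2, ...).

After op 1 (insert('g')): buffer="gbdlvgpg" (len 8), cursors c1@1 c2@6 c3@8, authorship 1....2.3
After op 2 (delete): buffer="bdlvp" (len 5), cursors c1@0 c2@4 c3@5, authorship .....
After op 3 (insert('l')): buffer="lbdlvlpl" (len 8), cursors c1@1 c2@6 c3@8, authorship 1....2.3
After op 4 (move_right): buffer="lbdlvlpl" (len 8), cursors c1@2 c2@7 c3@8, authorship 1....2.3
After op 5 (add_cursor(1)): buffer="lbdlvlpl" (len 8), cursors c4@1 c1@2 c2@7 c3@8, authorship 1....2.3
After op 6 (move_left): buffer="lbdlvlpl" (len 8), cursors c4@0 c1@1 c2@6 c3@7, authorship 1....2.3
After op 7 (move_right): buffer="lbdlvlpl" (len 8), cursors c4@1 c1@2 c2@7 c3@8, authorship 1....2.3
After op 8 (move_right): buffer="lbdlvlpl" (len 8), cursors c4@2 c1@3 c2@8 c3@8, authorship 1....2.3

Answer: 3 8 8 2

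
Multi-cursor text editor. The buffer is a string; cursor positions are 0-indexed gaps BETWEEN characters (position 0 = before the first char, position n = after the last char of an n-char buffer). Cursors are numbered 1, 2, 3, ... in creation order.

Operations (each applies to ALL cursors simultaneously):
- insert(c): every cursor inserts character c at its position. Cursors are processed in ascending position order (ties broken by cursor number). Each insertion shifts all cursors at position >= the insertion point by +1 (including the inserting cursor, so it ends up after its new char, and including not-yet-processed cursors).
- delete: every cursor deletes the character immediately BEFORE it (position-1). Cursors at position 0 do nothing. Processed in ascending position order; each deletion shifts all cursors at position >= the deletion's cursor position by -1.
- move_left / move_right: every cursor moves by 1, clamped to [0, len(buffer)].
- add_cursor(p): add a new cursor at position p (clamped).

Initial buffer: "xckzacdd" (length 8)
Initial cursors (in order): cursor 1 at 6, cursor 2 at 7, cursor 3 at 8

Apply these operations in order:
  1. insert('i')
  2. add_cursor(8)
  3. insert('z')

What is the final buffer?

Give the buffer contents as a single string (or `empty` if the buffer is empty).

After op 1 (insert('i')): buffer="xckzacididi" (len 11), cursors c1@7 c2@9 c3@11, authorship ......1.2.3
After op 2 (add_cursor(8)): buffer="xckzacididi" (len 11), cursors c1@7 c4@8 c2@9 c3@11, authorship ......1.2.3
After op 3 (insert('z')): buffer="xckzacizdzizdiz" (len 15), cursors c1@8 c4@10 c2@12 c3@15, authorship ......11.422.33

Answer: xckzacizdzizdiz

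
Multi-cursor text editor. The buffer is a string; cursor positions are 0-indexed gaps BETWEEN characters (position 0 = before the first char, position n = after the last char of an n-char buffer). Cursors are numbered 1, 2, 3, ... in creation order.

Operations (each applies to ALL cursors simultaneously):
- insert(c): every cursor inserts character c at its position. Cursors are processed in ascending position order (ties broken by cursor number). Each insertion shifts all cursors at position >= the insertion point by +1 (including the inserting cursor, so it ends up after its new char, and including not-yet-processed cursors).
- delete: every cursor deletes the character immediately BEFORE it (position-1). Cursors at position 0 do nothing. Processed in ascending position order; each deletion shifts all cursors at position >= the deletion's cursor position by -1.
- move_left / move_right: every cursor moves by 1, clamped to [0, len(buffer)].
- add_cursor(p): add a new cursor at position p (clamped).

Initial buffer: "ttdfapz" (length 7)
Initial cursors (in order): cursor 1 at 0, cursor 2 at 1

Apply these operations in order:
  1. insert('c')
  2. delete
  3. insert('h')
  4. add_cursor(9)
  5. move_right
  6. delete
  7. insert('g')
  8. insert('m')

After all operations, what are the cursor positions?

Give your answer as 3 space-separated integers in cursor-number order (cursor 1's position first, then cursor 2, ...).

After op 1 (insert('c')): buffer="ctctdfapz" (len 9), cursors c1@1 c2@3, authorship 1.2......
After op 2 (delete): buffer="ttdfapz" (len 7), cursors c1@0 c2@1, authorship .......
After op 3 (insert('h')): buffer="hthtdfapz" (len 9), cursors c1@1 c2@3, authorship 1.2......
After op 4 (add_cursor(9)): buffer="hthtdfapz" (len 9), cursors c1@1 c2@3 c3@9, authorship 1.2......
After op 5 (move_right): buffer="hthtdfapz" (len 9), cursors c1@2 c2@4 c3@9, authorship 1.2......
After op 6 (delete): buffer="hhdfap" (len 6), cursors c1@1 c2@2 c3@6, authorship 12....
After op 7 (insert('g')): buffer="hghgdfapg" (len 9), cursors c1@2 c2@4 c3@9, authorship 1122....3
After op 8 (insert('m')): buffer="hgmhgmdfapgm" (len 12), cursors c1@3 c2@6 c3@12, authorship 111222....33

Answer: 3 6 12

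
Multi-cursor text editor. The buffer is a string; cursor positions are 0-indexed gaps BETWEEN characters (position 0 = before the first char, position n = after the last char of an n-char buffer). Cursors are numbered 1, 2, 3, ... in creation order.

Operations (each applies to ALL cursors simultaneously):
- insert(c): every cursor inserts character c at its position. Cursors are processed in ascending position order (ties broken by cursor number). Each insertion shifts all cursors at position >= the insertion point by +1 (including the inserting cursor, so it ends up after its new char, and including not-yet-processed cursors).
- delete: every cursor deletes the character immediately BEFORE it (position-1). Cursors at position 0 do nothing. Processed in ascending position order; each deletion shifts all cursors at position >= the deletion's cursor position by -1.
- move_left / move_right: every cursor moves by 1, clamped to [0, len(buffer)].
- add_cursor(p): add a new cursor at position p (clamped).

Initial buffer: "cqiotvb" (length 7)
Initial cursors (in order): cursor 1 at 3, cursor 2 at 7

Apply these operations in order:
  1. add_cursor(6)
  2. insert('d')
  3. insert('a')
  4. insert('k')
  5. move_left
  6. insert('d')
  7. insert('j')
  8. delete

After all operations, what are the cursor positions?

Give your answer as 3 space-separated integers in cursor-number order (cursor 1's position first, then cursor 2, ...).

Answer: 6 18 13

Derivation:
After op 1 (add_cursor(6)): buffer="cqiotvb" (len 7), cursors c1@3 c3@6 c2@7, authorship .......
After op 2 (insert('d')): buffer="cqidotvdbd" (len 10), cursors c1@4 c3@8 c2@10, authorship ...1...3.2
After op 3 (insert('a')): buffer="cqidaotvdabda" (len 13), cursors c1@5 c3@10 c2@13, authorship ...11...33.22
After op 4 (insert('k')): buffer="cqidakotvdakbdak" (len 16), cursors c1@6 c3@12 c2@16, authorship ...111...333.222
After op 5 (move_left): buffer="cqidakotvdakbdak" (len 16), cursors c1@5 c3@11 c2@15, authorship ...111...333.222
After op 6 (insert('d')): buffer="cqidadkotvdadkbdadk" (len 19), cursors c1@6 c3@13 c2@18, authorship ...1111...3333.2222
After op 7 (insert('j')): buffer="cqidadjkotvdadjkbdadjk" (len 22), cursors c1@7 c3@15 c2@21, authorship ...11111...33333.22222
After op 8 (delete): buffer="cqidadkotvdadkbdadk" (len 19), cursors c1@6 c3@13 c2@18, authorship ...1111...3333.2222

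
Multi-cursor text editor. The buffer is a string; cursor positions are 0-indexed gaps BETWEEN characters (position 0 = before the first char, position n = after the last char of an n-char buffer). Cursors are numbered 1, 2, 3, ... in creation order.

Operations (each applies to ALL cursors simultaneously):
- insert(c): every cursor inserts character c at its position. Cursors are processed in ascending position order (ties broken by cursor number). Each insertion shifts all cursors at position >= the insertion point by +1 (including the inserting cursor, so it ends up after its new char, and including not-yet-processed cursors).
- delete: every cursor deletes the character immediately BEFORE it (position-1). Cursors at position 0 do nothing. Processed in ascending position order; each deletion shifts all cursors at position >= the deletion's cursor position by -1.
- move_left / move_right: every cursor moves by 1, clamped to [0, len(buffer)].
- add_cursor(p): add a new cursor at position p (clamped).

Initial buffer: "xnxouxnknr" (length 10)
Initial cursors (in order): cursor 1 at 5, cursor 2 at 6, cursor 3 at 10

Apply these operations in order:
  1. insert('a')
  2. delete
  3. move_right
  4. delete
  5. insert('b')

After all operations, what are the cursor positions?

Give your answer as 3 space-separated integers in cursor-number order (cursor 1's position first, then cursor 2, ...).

Answer: 7 7 10

Derivation:
After op 1 (insert('a')): buffer="xnxouaxanknra" (len 13), cursors c1@6 c2@8 c3@13, authorship .....1.2....3
After op 2 (delete): buffer="xnxouxnknr" (len 10), cursors c1@5 c2@6 c3@10, authorship ..........
After op 3 (move_right): buffer="xnxouxnknr" (len 10), cursors c1@6 c2@7 c3@10, authorship ..........
After op 4 (delete): buffer="xnxoukn" (len 7), cursors c1@5 c2@5 c3@7, authorship .......
After op 5 (insert('b')): buffer="xnxoubbknb" (len 10), cursors c1@7 c2@7 c3@10, authorship .....12..3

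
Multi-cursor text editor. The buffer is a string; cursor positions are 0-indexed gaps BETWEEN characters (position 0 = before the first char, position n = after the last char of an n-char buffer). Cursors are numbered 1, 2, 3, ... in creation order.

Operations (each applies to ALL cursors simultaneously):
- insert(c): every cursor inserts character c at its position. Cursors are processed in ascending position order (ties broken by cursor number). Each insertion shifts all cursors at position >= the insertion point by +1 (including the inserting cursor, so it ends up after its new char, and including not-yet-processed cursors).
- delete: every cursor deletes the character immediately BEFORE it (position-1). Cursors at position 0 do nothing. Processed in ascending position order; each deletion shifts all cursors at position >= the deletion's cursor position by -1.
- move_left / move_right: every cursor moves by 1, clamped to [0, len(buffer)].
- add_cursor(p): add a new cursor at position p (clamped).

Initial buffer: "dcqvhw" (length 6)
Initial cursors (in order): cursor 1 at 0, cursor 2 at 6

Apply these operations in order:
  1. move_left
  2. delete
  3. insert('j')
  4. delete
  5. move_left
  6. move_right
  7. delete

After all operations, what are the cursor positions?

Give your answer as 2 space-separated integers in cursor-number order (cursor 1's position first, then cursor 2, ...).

After op 1 (move_left): buffer="dcqvhw" (len 6), cursors c1@0 c2@5, authorship ......
After op 2 (delete): buffer="dcqvw" (len 5), cursors c1@0 c2@4, authorship .....
After op 3 (insert('j')): buffer="jdcqvjw" (len 7), cursors c1@1 c2@6, authorship 1....2.
After op 4 (delete): buffer="dcqvw" (len 5), cursors c1@0 c2@4, authorship .....
After op 5 (move_left): buffer="dcqvw" (len 5), cursors c1@0 c2@3, authorship .....
After op 6 (move_right): buffer="dcqvw" (len 5), cursors c1@1 c2@4, authorship .....
After op 7 (delete): buffer="cqw" (len 3), cursors c1@0 c2@2, authorship ...

Answer: 0 2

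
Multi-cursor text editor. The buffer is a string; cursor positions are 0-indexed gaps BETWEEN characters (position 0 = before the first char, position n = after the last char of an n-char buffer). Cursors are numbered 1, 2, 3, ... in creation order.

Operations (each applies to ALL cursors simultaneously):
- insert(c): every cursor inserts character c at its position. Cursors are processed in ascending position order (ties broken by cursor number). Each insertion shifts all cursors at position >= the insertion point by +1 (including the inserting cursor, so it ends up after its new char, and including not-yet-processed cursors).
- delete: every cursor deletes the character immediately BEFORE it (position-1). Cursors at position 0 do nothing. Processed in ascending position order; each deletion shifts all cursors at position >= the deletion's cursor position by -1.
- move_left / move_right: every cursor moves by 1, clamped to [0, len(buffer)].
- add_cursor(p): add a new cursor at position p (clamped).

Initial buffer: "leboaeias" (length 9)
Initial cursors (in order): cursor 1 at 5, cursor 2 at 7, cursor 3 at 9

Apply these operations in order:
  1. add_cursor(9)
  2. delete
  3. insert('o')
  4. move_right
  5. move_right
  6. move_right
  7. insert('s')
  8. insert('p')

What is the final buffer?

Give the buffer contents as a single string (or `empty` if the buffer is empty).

After op 1 (add_cursor(9)): buffer="leboaeias" (len 9), cursors c1@5 c2@7 c3@9 c4@9, authorship .........
After op 2 (delete): buffer="leboe" (len 5), cursors c1@4 c2@5 c3@5 c4@5, authorship .....
After op 3 (insert('o')): buffer="lebooeooo" (len 9), cursors c1@5 c2@9 c3@9 c4@9, authorship ....1.234
After op 4 (move_right): buffer="lebooeooo" (len 9), cursors c1@6 c2@9 c3@9 c4@9, authorship ....1.234
After op 5 (move_right): buffer="lebooeooo" (len 9), cursors c1@7 c2@9 c3@9 c4@9, authorship ....1.234
After op 6 (move_right): buffer="lebooeooo" (len 9), cursors c1@8 c2@9 c3@9 c4@9, authorship ....1.234
After op 7 (insert('s')): buffer="lebooeoososss" (len 13), cursors c1@9 c2@13 c3@13 c4@13, authorship ....1.2314234
After op 8 (insert('p')): buffer="lebooeoosposssppp" (len 17), cursors c1@10 c2@17 c3@17 c4@17, authorship ....1.23114234234

Answer: lebooeoosposssppp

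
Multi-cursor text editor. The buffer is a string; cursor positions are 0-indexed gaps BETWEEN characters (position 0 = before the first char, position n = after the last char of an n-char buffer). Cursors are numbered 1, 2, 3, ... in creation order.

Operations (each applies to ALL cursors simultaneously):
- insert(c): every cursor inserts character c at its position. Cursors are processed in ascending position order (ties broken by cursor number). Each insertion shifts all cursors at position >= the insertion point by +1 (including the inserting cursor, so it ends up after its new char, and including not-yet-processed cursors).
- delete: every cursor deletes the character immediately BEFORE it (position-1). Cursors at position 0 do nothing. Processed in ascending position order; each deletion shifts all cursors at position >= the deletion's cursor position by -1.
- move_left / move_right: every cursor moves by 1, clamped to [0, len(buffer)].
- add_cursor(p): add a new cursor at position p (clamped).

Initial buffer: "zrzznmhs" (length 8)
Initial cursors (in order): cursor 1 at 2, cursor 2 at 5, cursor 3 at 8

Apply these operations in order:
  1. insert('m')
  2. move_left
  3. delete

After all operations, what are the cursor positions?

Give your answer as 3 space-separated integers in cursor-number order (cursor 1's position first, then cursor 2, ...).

After op 1 (insert('m')): buffer="zrmzznmmhsm" (len 11), cursors c1@3 c2@7 c3@11, authorship ..1...2...3
After op 2 (move_left): buffer="zrmzznmmhsm" (len 11), cursors c1@2 c2@6 c3@10, authorship ..1...2...3
After op 3 (delete): buffer="zmzzmmhm" (len 8), cursors c1@1 c2@4 c3@7, authorship .1..2..3

Answer: 1 4 7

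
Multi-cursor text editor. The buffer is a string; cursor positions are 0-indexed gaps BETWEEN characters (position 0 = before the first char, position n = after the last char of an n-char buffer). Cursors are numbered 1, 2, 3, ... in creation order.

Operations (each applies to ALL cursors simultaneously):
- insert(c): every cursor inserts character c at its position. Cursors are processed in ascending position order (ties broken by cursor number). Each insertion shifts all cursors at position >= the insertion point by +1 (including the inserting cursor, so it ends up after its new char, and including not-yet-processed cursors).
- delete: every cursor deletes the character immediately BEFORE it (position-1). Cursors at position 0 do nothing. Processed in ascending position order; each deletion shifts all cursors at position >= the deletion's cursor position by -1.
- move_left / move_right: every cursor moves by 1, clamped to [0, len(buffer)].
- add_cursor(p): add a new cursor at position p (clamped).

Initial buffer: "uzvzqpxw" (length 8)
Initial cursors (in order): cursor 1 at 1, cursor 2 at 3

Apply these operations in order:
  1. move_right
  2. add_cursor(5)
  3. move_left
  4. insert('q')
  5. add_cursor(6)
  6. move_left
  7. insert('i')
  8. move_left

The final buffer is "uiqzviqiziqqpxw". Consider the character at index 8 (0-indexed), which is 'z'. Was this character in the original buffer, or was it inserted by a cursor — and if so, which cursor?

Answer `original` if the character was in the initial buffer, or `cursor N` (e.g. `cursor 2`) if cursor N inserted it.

Answer: original

Derivation:
After op 1 (move_right): buffer="uzvzqpxw" (len 8), cursors c1@2 c2@4, authorship ........
After op 2 (add_cursor(5)): buffer="uzvzqpxw" (len 8), cursors c1@2 c2@4 c3@5, authorship ........
After op 3 (move_left): buffer="uzvzqpxw" (len 8), cursors c1@1 c2@3 c3@4, authorship ........
After op 4 (insert('q')): buffer="uqzvqzqqpxw" (len 11), cursors c1@2 c2@5 c3@7, authorship .1..2.3....
After op 5 (add_cursor(6)): buffer="uqzvqzqqpxw" (len 11), cursors c1@2 c2@5 c4@6 c3@7, authorship .1..2.3....
After op 6 (move_left): buffer="uqzvqzqqpxw" (len 11), cursors c1@1 c2@4 c4@5 c3@6, authorship .1..2.3....
After op 7 (insert('i')): buffer="uiqzviqiziqqpxw" (len 15), cursors c1@2 c2@6 c4@8 c3@10, authorship .11..224.33....
After op 8 (move_left): buffer="uiqzviqiziqqpxw" (len 15), cursors c1@1 c2@5 c4@7 c3@9, authorship .11..224.33....
Authorship (.=original, N=cursor N): . 1 1 . . 2 2 4 . 3 3 . . . .
Index 8: author = original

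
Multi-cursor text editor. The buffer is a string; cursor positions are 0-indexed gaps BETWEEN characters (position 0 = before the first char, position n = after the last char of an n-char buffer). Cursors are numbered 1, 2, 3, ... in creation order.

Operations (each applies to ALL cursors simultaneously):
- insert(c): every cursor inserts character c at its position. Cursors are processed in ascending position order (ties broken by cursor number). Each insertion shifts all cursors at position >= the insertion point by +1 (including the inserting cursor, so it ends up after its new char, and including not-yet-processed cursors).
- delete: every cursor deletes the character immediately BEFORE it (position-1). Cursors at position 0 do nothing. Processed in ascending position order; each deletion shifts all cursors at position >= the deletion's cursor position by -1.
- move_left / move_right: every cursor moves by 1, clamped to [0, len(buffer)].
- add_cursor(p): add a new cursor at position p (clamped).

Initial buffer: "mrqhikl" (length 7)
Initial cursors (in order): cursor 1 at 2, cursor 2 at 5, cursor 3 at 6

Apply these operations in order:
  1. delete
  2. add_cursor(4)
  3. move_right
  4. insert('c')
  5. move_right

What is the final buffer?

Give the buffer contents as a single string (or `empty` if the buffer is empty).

After op 1 (delete): buffer="mqhl" (len 4), cursors c1@1 c2@3 c3@3, authorship ....
After op 2 (add_cursor(4)): buffer="mqhl" (len 4), cursors c1@1 c2@3 c3@3 c4@4, authorship ....
After op 3 (move_right): buffer="mqhl" (len 4), cursors c1@2 c2@4 c3@4 c4@4, authorship ....
After op 4 (insert('c')): buffer="mqchlccc" (len 8), cursors c1@3 c2@8 c3@8 c4@8, authorship ..1..234
After op 5 (move_right): buffer="mqchlccc" (len 8), cursors c1@4 c2@8 c3@8 c4@8, authorship ..1..234

Answer: mqchlccc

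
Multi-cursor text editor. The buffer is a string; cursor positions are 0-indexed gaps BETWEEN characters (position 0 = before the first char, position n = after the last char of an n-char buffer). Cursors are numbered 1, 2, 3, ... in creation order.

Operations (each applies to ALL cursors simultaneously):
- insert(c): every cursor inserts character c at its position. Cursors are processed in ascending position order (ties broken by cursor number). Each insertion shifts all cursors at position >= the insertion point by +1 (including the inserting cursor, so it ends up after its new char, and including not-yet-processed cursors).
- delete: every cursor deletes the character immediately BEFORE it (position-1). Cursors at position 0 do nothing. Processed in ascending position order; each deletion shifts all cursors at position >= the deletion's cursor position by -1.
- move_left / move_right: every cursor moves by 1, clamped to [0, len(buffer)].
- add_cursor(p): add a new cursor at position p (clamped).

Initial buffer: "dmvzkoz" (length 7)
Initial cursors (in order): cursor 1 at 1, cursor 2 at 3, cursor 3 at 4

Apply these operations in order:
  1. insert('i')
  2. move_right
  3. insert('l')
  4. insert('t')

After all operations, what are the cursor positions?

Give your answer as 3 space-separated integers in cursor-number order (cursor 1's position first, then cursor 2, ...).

Answer: 5 10 14

Derivation:
After op 1 (insert('i')): buffer="dimvizikoz" (len 10), cursors c1@2 c2@5 c3@7, authorship .1..2.3...
After op 2 (move_right): buffer="dimvizikoz" (len 10), cursors c1@3 c2@6 c3@8, authorship .1..2.3...
After op 3 (insert('l')): buffer="dimlvizlikloz" (len 13), cursors c1@4 c2@8 c3@11, authorship .1.1.2.23.3..
After op 4 (insert('t')): buffer="dimltvizltikltoz" (len 16), cursors c1@5 c2@10 c3@14, authorship .1.11.2.223.33..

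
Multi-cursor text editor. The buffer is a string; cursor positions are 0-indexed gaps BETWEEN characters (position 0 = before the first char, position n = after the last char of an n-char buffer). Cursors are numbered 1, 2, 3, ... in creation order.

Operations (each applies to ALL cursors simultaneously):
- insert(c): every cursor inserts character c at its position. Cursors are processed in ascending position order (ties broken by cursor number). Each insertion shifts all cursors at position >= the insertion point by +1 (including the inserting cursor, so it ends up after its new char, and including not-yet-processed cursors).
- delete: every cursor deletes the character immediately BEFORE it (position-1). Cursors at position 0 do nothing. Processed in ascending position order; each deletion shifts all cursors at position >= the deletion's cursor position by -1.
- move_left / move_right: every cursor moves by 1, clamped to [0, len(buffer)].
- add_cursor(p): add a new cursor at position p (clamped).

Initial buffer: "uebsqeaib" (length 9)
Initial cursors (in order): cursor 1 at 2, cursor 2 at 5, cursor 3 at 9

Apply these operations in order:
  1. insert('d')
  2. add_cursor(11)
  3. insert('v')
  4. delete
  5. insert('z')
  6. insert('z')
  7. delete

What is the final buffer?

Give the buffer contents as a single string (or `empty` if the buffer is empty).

After op 1 (insert('d')): buffer="uedbsqdeaibd" (len 12), cursors c1@3 c2@7 c3@12, authorship ..1...2....3
After op 2 (add_cursor(11)): buffer="uedbsqdeaibd" (len 12), cursors c1@3 c2@7 c4@11 c3@12, authorship ..1...2....3
After op 3 (insert('v')): buffer="uedvbsqdveaibvdv" (len 16), cursors c1@4 c2@9 c4@14 c3@16, authorship ..11...22....433
After op 4 (delete): buffer="uedbsqdeaibd" (len 12), cursors c1@3 c2@7 c4@11 c3@12, authorship ..1...2....3
After op 5 (insert('z')): buffer="uedzbsqdzeaibzdz" (len 16), cursors c1@4 c2@9 c4@14 c3@16, authorship ..11...22....433
After op 6 (insert('z')): buffer="uedzzbsqdzzeaibzzdzz" (len 20), cursors c1@5 c2@11 c4@17 c3@20, authorship ..111...222....44333
After op 7 (delete): buffer="uedzbsqdzeaibzdz" (len 16), cursors c1@4 c2@9 c4@14 c3@16, authorship ..11...22....433

Answer: uedzbsqdzeaibzdz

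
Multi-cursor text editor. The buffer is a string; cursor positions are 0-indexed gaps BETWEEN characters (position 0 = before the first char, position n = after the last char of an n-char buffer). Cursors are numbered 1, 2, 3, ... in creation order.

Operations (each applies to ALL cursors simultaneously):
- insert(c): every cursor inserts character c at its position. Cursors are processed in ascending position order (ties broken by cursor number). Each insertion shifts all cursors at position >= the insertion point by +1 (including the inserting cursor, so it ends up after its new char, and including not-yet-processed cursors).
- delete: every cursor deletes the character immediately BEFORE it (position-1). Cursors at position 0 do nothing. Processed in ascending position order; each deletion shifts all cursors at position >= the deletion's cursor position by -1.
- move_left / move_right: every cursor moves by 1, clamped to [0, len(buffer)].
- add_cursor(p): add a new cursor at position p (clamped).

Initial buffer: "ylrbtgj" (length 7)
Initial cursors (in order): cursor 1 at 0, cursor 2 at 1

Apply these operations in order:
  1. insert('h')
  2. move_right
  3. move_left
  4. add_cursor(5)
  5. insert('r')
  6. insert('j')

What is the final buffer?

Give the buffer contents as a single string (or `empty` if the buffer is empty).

After op 1 (insert('h')): buffer="hyhlrbtgj" (len 9), cursors c1@1 c2@3, authorship 1.2......
After op 2 (move_right): buffer="hyhlrbtgj" (len 9), cursors c1@2 c2@4, authorship 1.2......
After op 3 (move_left): buffer="hyhlrbtgj" (len 9), cursors c1@1 c2@3, authorship 1.2......
After op 4 (add_cursor(5)): buffer="hyhlrbtgj" (len 9), cursors c1@1 c2@3 c3@5, authorship 1.2......
After op 5 (insert('r')): buffer="hryhrlrrbtgj" (len 12), cursors c1@2 c2@5 c3@8, authorship 11.22..3....
After op 6 (insert('j')): buffer="hrjyhrjlrrjbtgj" (len 15), cursors c1@3 c2@7 c3@11, authorship 111.222..33....

Answer: hrjyhrjlrrjbtgj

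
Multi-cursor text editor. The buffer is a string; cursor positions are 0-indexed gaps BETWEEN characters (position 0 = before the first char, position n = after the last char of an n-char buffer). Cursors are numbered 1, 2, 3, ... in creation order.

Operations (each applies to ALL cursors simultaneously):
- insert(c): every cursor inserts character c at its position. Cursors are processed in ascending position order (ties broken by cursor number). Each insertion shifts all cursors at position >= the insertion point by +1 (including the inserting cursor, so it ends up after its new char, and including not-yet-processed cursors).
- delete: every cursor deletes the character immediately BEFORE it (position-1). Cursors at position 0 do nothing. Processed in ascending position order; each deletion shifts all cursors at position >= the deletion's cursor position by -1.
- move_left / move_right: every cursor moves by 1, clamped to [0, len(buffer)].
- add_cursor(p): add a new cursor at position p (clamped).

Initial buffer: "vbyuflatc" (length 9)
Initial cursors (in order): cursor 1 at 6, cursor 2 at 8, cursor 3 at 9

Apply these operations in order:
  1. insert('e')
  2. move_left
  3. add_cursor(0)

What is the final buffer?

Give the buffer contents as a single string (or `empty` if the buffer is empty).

After op 1 (insert('e')): buffer="vbyufleatece" (len 12), cursors c1@7 c2@10 c3@12, authorship ......1..2.3
After op 2 (move_left): buffer="vbyufleatece" (len 12), cursors c1@6 c2@9 c3@11, authorship ......1..2.3
After op 3 (add_cursor(0)): buffer="vbyufleatece" (len 12), cursors c4@0 c1@6 c2@9 c3@11, authorship ......1..2.3

Answer: vbyufleatece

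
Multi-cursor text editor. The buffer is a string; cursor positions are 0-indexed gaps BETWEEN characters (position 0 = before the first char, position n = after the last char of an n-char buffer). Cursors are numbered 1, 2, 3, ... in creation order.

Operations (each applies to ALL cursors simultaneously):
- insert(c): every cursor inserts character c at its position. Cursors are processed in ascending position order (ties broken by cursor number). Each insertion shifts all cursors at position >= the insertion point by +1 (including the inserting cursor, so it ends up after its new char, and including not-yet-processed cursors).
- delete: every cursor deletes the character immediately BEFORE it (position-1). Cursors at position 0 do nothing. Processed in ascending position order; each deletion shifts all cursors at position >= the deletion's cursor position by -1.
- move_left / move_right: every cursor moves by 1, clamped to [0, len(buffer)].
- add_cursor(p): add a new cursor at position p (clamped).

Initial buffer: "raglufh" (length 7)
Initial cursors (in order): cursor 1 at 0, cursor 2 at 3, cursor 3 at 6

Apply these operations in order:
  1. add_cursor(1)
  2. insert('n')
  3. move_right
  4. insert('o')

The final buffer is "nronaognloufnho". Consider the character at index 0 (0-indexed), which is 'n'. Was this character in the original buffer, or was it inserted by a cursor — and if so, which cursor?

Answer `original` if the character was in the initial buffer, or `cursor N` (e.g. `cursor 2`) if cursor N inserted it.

Answer: cursor 1

Derivation:
After op 1 (add_cursor(1)): buffer="raglufh" (len 7), cursors c1@0 c4@1 c2@3 c3@6, authorship .......
After op 2 (insert('n')): buffer="nrnagnlufnh" (len 11), cursors c1@1 c4@3 c2@6 c3@10, authorship 1.4..2...3.
After op 3 (move_right): buffer="nrnagnlufnh" (len 11), cursors c1@2 c4@4 c2@7 c3@11, authorship 1.4..2...3.
After op 4 (insert('o')): buffer="nronaognloufnho" (len 15), cursors c1@3 c4@6 c2@10 c3@15, authorship 1.14.4.2.2..3.3
Authorship (.=original, N=cursor N): 1 . 1 4 . 4 . 2 . 2 . . 3 . 3
Index 0: author = 1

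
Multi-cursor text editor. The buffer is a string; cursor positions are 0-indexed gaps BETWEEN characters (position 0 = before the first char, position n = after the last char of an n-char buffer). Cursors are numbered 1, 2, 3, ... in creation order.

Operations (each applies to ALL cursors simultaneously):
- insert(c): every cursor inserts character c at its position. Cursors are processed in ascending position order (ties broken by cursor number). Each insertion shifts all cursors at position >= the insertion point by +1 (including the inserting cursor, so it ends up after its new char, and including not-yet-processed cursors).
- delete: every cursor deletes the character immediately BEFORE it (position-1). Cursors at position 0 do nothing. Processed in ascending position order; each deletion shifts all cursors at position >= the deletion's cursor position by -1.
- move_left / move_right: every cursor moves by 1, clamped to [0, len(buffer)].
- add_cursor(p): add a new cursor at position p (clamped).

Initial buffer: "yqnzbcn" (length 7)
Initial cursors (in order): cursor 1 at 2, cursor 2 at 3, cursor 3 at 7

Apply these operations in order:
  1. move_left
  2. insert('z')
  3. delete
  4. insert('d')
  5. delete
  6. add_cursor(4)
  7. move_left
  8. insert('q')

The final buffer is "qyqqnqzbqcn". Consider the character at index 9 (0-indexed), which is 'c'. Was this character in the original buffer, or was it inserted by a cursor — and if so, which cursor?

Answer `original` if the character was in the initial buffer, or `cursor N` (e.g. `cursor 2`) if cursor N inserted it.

Answer: original

Derivation:
After op 1 (move_left): buffer="yqnzbcn" (len 7), cursors c1@1 c2@2 c3@6, authorship .......
After op 2 (insert('z')): buffer="yzqznzbczn" (len 10), cursors c1@2 c2@4 c3@9, authorship .1.2....3.
After op 3 (delete): buffer="yqnzbcn" (len 7), cursors c1@1 c2@2 c3@6, authorship .......
After op 4 (insert('d')): buffer="ydqdnzbcdn" (len 10), cursors c1@2 c2@4 c3@9, authorship .1.2....3.
After op 5 (delete): buffer="yqnzbcn" (len 7), cursors c1@1 c2@2 c3@6, authorship .......
After op 6 (add_cursor(4)): buffer="yqnzbcn" (len 7), cursors c1@1 c2@2 c4@4 c3@6, authorship .......
After op 7 (move_left): buffer="yqnzbcn" (len 7), cursors c1@0 c2@1 c4@3 c3@5, authorship .......
After op 8 (insert('q')): buffer="qyqqnqzbqcn" (len 11), cursors c1@1 c2@3 c4@6 c3@9, authorship 1.2..4..3..
Authorship (.=original, N=cursor N): 1 . 2 . . 4 . . 3 . .
Index 9: author = original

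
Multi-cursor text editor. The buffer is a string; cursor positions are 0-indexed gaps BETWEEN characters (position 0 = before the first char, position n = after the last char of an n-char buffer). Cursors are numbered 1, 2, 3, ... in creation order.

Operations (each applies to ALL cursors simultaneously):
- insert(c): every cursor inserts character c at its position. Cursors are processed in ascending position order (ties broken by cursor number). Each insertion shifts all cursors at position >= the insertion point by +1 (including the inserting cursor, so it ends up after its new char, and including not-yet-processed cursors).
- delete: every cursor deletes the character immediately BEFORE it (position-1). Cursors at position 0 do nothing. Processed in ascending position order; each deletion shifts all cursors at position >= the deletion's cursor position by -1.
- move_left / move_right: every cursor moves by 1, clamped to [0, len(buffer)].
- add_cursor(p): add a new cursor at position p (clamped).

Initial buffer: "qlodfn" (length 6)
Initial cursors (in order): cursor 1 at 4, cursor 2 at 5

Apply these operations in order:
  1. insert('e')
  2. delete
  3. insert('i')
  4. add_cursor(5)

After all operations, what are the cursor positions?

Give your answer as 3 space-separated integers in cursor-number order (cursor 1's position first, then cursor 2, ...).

Answer: 5 7 5

Derivation:
After op 1 (insert('e')): buffer="qlodefen" (len 8), cursors c1@5 c2@7, authorship ....1.2.
After op 2 (delete): buffer="qlodfn" (len 6), cursors c1@4 c2@5, authorship ......
After op 3 (insert('i')): buffer="qlodifin" (len 8), cursors c1@5 c2@7, authorship ....1.2.
After op 4 (add_cursor(5)): buffer="qlodifin" (len 8), cursors c1@5 c3@5 c2@7, authorship ....1.2.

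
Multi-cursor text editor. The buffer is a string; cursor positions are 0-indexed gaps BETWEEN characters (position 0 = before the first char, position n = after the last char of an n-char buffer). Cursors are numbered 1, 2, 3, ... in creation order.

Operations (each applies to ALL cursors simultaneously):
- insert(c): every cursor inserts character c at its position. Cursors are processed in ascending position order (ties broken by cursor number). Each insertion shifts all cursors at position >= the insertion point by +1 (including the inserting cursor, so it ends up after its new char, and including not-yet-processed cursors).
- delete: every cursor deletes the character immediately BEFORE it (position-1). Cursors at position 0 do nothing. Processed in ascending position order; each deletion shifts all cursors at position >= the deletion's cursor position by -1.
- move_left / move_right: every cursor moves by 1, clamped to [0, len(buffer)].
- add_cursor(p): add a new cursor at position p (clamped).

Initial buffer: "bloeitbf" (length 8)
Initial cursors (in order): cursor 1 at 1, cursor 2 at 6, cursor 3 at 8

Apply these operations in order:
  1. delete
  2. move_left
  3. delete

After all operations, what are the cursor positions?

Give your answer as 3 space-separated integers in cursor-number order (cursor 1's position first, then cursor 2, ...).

After op 1 (delete): buffer="loeib" (len 5), cursors c1@0 c2@4 c3@5, authorship .....
After op 2 (move_left): buffer="loeib" (len 5), cursors c1@0 c2@3 c3@4, authorship .....
After op 3 (delete): buffer="lob" (len 3), cursors c1@0 c2@2 c3@2, authorship ...

Answer: 0 2 2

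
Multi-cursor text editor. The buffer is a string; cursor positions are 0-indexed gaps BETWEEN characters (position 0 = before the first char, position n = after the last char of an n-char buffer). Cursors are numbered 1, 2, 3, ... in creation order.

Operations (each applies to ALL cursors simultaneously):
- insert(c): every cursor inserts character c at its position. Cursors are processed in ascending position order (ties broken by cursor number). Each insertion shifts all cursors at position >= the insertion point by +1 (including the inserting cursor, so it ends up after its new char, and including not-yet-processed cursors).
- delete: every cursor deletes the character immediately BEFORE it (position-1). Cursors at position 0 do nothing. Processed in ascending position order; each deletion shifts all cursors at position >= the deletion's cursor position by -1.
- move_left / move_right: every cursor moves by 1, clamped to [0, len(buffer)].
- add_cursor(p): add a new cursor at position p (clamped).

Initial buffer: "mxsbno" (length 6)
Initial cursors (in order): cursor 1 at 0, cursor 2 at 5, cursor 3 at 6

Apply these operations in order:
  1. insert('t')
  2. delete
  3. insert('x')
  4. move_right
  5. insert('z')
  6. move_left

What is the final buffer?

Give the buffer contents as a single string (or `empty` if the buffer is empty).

Answer: xmzxsbnxozxz

Derivation:
After op 1 (insert('t')): buffer="tmxsbntot" (len 9), cursors c1@1 c2@7 c3@9, authorship 1.....2.3
After op 2 (delete): buffer="mxsbno" (len 6), cursors c1@0 c2@5 c3@6, authorship ......
After op 3 (insert('x')): buffer="xmxsbnxox" (len 9), cursors c1@1 c2@7 c3@9, authorship 1.....2.3
After op 4 (move_right): buffer="xmxsbnxox" (len 9), cursors c1@2 c2@8 c3@9, authorship 1.....2.3
After op 5 (insert('z')): buffer="xmzxsbnxozxz" (len 12), cursors c1@3 c2@10 c3@12, authorship 1.1....2.233
After op 6 (move_left): buffer="xmzxsbnxozxz" (len 12), cursors c1@2 c2@9 c3@11, authorship 1.1....2.233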